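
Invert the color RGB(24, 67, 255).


Invert: (255-R, 255-G, 255-B)
R: 255-24 = 231
G: 255-67 = 188
B: 255-255 = 0
= RGB(231, 188, 0)


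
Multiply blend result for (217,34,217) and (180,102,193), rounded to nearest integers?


Multiply: C = A×B/255, rounded to nearest integer
R: 217×180/255 = 39060/255 ≈ 153.176 → 153
G: 34×102/255 = 3468/255 ≈ 13.600 → 14
B: 217×193/255 = 41881/255 ≈ 164.239 → 164
= RGB(153, 14, 164)


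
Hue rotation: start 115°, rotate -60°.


New hue = (H + rotation) mod 360
New hue = (115 -60) mod 360
= 55 mod 360
= 55°


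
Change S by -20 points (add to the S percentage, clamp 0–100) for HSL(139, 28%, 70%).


Original S = 28%
Adjustment = -20 percentage points
New S = 28 + (-20) = 8
Clamp to [0, 100] → 8
= HSL(139°, 8%, 70%)


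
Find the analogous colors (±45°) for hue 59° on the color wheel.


Base hue: 59°
Left analog: (59 - 45) mod 360 = 14°
Right analog: (59 + 45) mod 360 = 104°
Analogous hues = 14° and 104°


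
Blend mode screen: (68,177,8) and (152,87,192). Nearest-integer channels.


Screen: C = 255 - (255-A)×(255-B)/255, rounded to nearest integer
R: 255 - (255-68)×(255-152)/255 = 255 - 19261/255 ≈ 255 - 75.533 = 179.467 → 179
G: 255 - (255-177)×(255-87)/255 = 255 - 13104/255 ≈ 255 - 51.388 = 203.612 → 204
B: 255 - (255-8)×(255-192)/255 = 255 - 15561/255 ≈ 255 - 61.024 = 193.976 → 194
= RGB(179, 204, 194)


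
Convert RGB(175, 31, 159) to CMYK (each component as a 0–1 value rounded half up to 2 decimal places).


R'=175/255≈0.6863, G'=31/255≈0.1216, B'=159/255≈0.6235
K = 1 - max(R',G',B') = 1 - 175/255 = 80/255 = 0.31372… → 0.31
(1-R'-K)/(1-K) simplifies to (max-R)/max with max = 175:
C = (175-175)/175 = 0/175 = 0 → 0.00
M = (175-31)/175 = 144/175 = 0.82285… → 0.82
Y = (175-159)/175 = 16/175 = 0.09142… → 0.09
= CMYK(0.00, 0.82, 0.09, 0.31)


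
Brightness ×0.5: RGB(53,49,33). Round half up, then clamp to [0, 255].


Multiply each channel by 0.5, round half up, clamp to [0, 255]
R: 53×0.5 = 26.5 → round → 27
G: 49×0.5 = 24.5 → round → 25
B: 33×0.5 = 16.5 → round → 17
= RGB(27, 25, 17)


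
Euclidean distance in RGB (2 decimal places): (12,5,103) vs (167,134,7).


d = √[(R₁-R₂)² + (G₁-G₂)² + (B₁-B₂)²]
d = √[(12-167)² + (5-134)² + (103-7)²]
d = √[24025 + 16641 + 9216]
d = √49882
d ≈ 223.34


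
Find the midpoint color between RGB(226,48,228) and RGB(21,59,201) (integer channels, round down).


Midpoint: each channel = ⌊(C₁+C₂)/2⌋
R: ⌊(226+21)/2⌋ = 123
G: ⌊(48+59)/2⌋ = 53
B: ⌊(228+201)/2⌋ = 214
= RGB(123, 53, 214)


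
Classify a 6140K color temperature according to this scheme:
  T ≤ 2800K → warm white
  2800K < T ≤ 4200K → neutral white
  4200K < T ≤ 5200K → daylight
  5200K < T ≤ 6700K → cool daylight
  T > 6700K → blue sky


Temperature: 6140K
5200K < 6140K ≤ 6700K → cool daylight
Classification: cool daylight


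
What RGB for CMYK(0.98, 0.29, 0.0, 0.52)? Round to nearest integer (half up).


R = 255 × (1-C) × (1-K) = 255 × 0.02 × 0.48 = 2.448 → 2
G = 255 × (1-M) × (1-K) = 255 × 0.71 × 0.48 = 86.904 → 87
B = 255 × (1-Y) × (1-K) = 255 × 1.00 × 0.48 = 122.4 → 122
= RGB(2, 87, 122)


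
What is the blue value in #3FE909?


Color: #3FE909
R = 3F = 63
G = E9 = 233
B = 09 = 9
Blue = 9


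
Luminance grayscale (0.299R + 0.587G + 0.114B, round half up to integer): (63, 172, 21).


Gray = 0.299×R + 0.587×G + 0.114×B
Gray = 0.299×63 + 0.587×172 + 0.114×21
Gray = 18.837 + 100.964 + 2.394
Gray = 122.195 → round half up → 122
Gray = 122


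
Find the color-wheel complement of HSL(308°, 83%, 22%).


Complement = opposite side of color wheel = hue + 180°
H' = (308 + 180) mod 360 = 128°
S and L unchanged.
= HSL(128°, 83%, 22%)


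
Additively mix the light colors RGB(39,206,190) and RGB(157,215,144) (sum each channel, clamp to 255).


Additive: each channel = min(255, C₁+C₂)
R: 39+157 = 196 → 196
G: 206+215 = 421 → 255
B: 190+144 = 334 → 255
= RGB(196, 255, 255)


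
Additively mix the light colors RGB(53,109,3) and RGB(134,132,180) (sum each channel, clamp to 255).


Additive: each channel = min(255, C₁+C₂)
R: 53+134 = 187 → 187
G: 109+132 = 241 → 241
B: 3+180 = 183 → 183
= RGB(187, 241, 183)


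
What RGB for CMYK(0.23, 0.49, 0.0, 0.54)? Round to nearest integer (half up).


R = 255 × (1-C) × (1-K) = 255 × 0.77 × 0.46 = 90.321 → 90
G = 255 × (1-M) × (1-K) = 255 × 0.51 × 0.46 = 59.823 → 60
B = 255 × (1-Y) × (1-K) = 255 × 1.00 × 0.46 = 117.3 → 117
= RGB(90, 60, 117)


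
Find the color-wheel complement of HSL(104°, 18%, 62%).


Complement = opposite side of color wheel = hue + 180°
H' = (104 + 180) mod 360 = 284°
S and L unchanged.
= HSL(284°, 18%, 62%)


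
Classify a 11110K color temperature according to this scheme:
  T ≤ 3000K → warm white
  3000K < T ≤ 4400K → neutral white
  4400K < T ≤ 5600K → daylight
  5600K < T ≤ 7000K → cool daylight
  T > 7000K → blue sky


Temperature: 11110K
11110K > 7000K → blue sky
Classification: blue sky


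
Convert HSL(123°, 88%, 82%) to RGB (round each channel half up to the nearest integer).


H=123°, S=0.88, L=0.82
C = (1-|2L-1|)×S = (1-|0.64|)×0.88 = 0.3168
H' = H/60 = 123/60 ≈ 2.0500; X = C×(1-|H' mod 2 - 1|) = 0.01584
m = L - C/2 = 0.82 - 0.1584 = 0.6616
Sector ⌊H'⌋ = 2 → (R',G',B') = (0.0, 0.3168, 0.01584)
RGB = ((R'+m)×255, (G'+m)×255, (B'+m)×255) = (168.708, 249.492, 172.7472)
Round half up → RGB(169, 249, 173)


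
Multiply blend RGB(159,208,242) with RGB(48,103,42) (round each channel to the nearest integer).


Multiply: C = A×B/255, rounded to nearest integer
R: 159×48/255 = 7632/255 ≈ 29.929 → 30
G: 208×103/255 = 21424/255 ≈ 84.016 → 84
B: 242×42/255 = 10164/255 ≈ 39.859 → 40
= RGB(30, 84, 40)


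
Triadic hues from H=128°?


Triadic: equally spaced at 120° intervals
H1 = 128°
H2 = (128 + 120) mod 360 = 248°
H3 = (128 + 240) mod 360 = 8°
Triadic = 128°, 248°, 8°


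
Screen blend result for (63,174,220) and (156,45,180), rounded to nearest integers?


Screen: C = 255 - (255-A)×(255-B)/255, rounded to nearest integer
R: 255 - (255-63)×(255-156)/255 = 255 - 19008/255 ≈ 255 - 74.541 = 180.459 → 180
G: 255 - (255-174)×(255-45)/255 = 255 - 17010/255 ≈ 255 - 66.706 = 188.294 → 188
B: 255 - (255-220)×(255-180)/255 = 255 - 2625/255 ≈ 255 - 10.294 = 244.706 → 245
= RGB(180, 188, 245)


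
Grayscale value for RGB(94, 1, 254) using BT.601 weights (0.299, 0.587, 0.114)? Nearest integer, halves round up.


Gray = 0.299×R + 0.587×G + 0.114×B
Gray = 0.299×94 + 0.587×1 + 0.114×254
Gray = 28.106 + 0.587 + 28.956
Gray = 57.649 → round half up → 58
Gray = 58


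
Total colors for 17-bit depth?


Colors = 2^bits = 2^17
= 131,072 colors


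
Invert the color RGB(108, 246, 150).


Invert: (255-R, 255-G, 255-B)
R: 255-108 = 147
G: 255-246 = 9
B: 255-150 = 105
= RGB(147, 9, 105)


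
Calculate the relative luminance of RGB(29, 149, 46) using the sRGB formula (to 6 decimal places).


Linearize each channel (sRGB transfer function): c = v/255; c_lin = c/12.92 if c ≤ 0.04045, else ((c+0.055)/1.055)^2.4
  R: 29/255 ≈ 0.113725 > 0.04045 → ((0.113725+0.055)/1.055)^2.4 ≈ 0.012286
  G: 149/255 ≈ 0.584314 > 0.04045 → ((0.584314+0.055)/1.055)^2.4 ≈ 0.300544
  B: 46/255 ≈ 0.180392 > 0.04045 → ((0.180392+0.055)/1.055)^2.4 ≈ 0.027321
R_lin = 0.012286, G_lin = 0.300544, B_lin = 0.027321
L = 0.2126×R + 0.7152×G + 0.0722×B
L = 0.2126×0.012286 + 0.7152×0.300544 + 0.0722×0.027321
L ≈ 0.219534


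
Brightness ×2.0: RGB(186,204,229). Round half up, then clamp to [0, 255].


Multiply each channel by 2.0, round half up, clamp to [0, 255]
R: 186×2.0 = 372 → clamp → 255
G: 204×2.0 = 408 → clamp → 255
B: 229×2.0 = 458 → clamp → 255
= RGB(255, 255, 255)


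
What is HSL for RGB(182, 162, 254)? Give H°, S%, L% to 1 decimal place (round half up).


Normalize: R'=182/255≈0.7137, G'=162/255≈0.6353, B'=254/255≈0.9961
Max=254/255, Min=162/255, Δ=Max-Min=92/255
L = (Max+Min)/2 = (254+162)/510 = 416/510 = 0.81568… → L = 81.6%
L > 0.5 → S = Δ/(2-Max-Min) = 92/(510-254-162) = 92/94 = 0.97872… → S = 97.9%
(the 1/255 factors cancel in S and H, so raw channel differences can be used)
Max is B' → H = 60 × ((R-G)/Δ + 4) = 60 × ((182-162)/92 + 4)
  20/92 + 4 = 0.2173… + 4 = 4.2173…
  H = 60 × 4.2173… = 253.043…° → H = 253.0°
= HSL(253.0°, 97.9%, 81.6%)


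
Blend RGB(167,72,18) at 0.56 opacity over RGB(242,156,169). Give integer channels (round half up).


C = α×F + (1-α)×B, with 1-α = 0.44
R: 0.56×167 + 0.44×242 = 93.52 + 106.48 = 200.00 → 200
G: 0.56×72 + 0.44×156 = 40.32 + 68.64 = 108.96 → 109
B: 0.56×18 + 0.44×169 = 10.08 + 74.36 = 84.44 → 84
= RGB(200, 109, 84)


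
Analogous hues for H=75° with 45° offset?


Base hue: 75°
Left analog: (75 - 45) mod 360 = 30°
Right analog: (75 + 45) mod 360 = 120°
Analogous hues = 30° and 120°


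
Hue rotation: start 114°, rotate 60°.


New hue = (H + rotation) mod 360
New hue = (114 + 60) mod 360
= 174 mod 360
= 174°


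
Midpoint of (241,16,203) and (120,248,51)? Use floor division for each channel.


Midpoint: each channel = ⌊(C₁+C₂)/2⌋
R: ⌊(241+120)/2⌋ = 180
G: ⌊(16+248)/2⌋ = 132
B: ⌊(203+51)/2⌋ = 127
= RGB(180, 132, 127)


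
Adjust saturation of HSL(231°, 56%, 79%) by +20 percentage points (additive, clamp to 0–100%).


Original S = 56%
Adjustment = +20 percentage points
New S = 56 + (20) = 76
Clamp to [0, 100] → 76
= HSL(231°, 76%, 79%)


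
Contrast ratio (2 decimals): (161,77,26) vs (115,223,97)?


Linearize each sRGB channel c=v/255: c/12.92 if c ≤ 0.04045 else ((c+0.055)/1.055)^2.4
L = 0.2126×R_lin + 0.7152×G_lin + 0.0722×B_lin
Color 1 (161,77,26):
  R=161: 161/255≈0.6314 > 0.04045 → ((0.6314+0.055)/1.055)^2.4 ≈ 0.35640
  G=77: 77/255≈0.3020 > 0.04045 → ((0.3020+0.055)/1.055)^2.4 ≈ 0.07421
  B=26: 26/255≈0.1020 > 0.04045 → ((0.1020+0.055)/1.055)^2.4 ≈ 0.01033
  L1 = 0.2126×0.35640 + 0.7152×0.07421 + 0.0722×0.01033 ≈ 0.12959
Color 2 (115,223,97):
  R=115: 115/255≈0.4510 > 0.04045 → ((0.4510+0.055)/1.055)^2.4 ≈ 0.17144
  G=223: 223/255≈0.8745 > 0.04045 → ((0.8745+0.055)/1.055)^2.4 ≈ 0.73791
  B=97: 97/255≈0.3804 > 0.04045 → ((0.3804+0.055)/1.055)^2.4 ≈ 0.11954
  L2 = 0.2126×0.17144 + 0.7152×0.73791 + 0.0722×0.11954 ≈ 0.57283
Lighter = 0.57283, Darker = 0.12959
Ratio = (L_lighter + 0.05) / (L_darker + 0.05)
Ratio = (0.57283 + 0.05) / (0.12959 + 0.05) = 0.62283 / 0.17959 ≈ 3.4680
Ratio ≈ 3.47:1


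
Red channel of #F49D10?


Color: #F49D10
R = F4 = 244
G = 9D = 157
B = 10 = 16
Red = 244


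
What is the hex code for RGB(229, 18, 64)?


R = 229 → E5 (hex)
G = 18 → 12 (hex)
B = 64 → 40 (hex)
Hex = #E51240


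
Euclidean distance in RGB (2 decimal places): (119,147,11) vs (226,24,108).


d = √[(R₁-R₂)² + (G₁-G₂)² + (B₁-B₂)²]
d = √[(119-226)² + (147-24)² + (11-108)²]
d = √[11449 + 15129 + 9409]
d = √35987
d ≈ 189.70


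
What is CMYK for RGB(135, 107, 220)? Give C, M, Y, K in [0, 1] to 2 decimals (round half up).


R'=135/255≈0.5294, G'=107/255≈0.4196, B'=220/255≈0.8627
K = 1 - max(R',G',B') = 1 - 220/255 = 35/255 = 0.13725… → 0.14
(1-R'-K)/(1-K) simplifies to (max-R)/max with max = 220:
C = (220-135)/220 = 85/220 = 0.38636… → 0.39
M = (220-107)/220 = 113/220 = 0.51363… → 0.51
Y = (220-220)/220 = 0/220 = 0 → 0.00
= CMYK(0.39, 0.51, 0.00, 0.14)


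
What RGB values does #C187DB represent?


C1 → 193 (R)
87 → 135 (G)
DB → 219 (B)
= RGB(193, 135, 219)


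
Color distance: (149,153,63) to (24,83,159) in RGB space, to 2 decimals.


d = √[(R₁-R₂)² + (G₁-G₂)² + (B₁-B₂)²]
d = √[(149-24)² + (153-83)² + (63-159)²]
d = √[15625 + 4900 + 9216]
d = √29741
d ≈ 172.46


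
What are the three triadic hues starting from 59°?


Triadic: equally spaced at 120° intervals
H1 = 59°
H2 = (59 + 120) mod 360 = 179°
H3 = (59 + 240) mod 360 = 299°
Triadic = 59°, 179°, 299°


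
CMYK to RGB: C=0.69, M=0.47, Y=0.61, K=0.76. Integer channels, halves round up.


R = 255 × (1-C) × (1-K) = 255 × 0.31 × 0.24 = 18.972 → 19
G = 255 × (1-M) × (1-K) = 255 × 0.53 × 0.24 = 32.436 → 32
B = 255 × (1-Y) × (1-K) = 255 × 0.39 × 0.24 = 23.868 → 24
= RGB(19, 32, 24)


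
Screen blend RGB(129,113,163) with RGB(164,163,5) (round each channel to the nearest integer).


Screen: C = 255 - (255-A)×(255-B)/255, rounded to nearest integer
R: 255 - (255-129)×(255-164)/255 = 255 - 11466/255 ≈ 255 - 44.965 = 210.035 → 210
G: 255 - (255-113)×(255-163)/255 = 255 - 13064/255 ≈ 255 - 51.231 = 203.769 → 204
B: 255 - (255-163)×(255-5)/255 = 255 - 23000/255 ≈ 255 - 90.196 = 164.804 → 165
= RGB(210, 204, 165)


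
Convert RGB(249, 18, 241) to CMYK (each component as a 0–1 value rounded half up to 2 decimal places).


R'=249/255≈0.9765, G'=18/255≈0.0706, B'=241/255≈0.9451
K = 1 - max(R',G',B') = 1 - 249/255 = 6/255 = 0.02352… → 0.02
(1-R'-K)/(1-K) simplifies to (max-R)/max with max = 249:
C = (249-249)/249 = 0/249 = 0 → 0.00
M = (249-18)/249 = 231/249 = 0.92771… → 0.93
Y = (249-241)/249 = 8/249 = 0.03212… → 0.03
= CMYK(0.00, 0.93, 0.03, 0.02)


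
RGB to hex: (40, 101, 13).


R = 40 → 28 (hex)
G = 101 → 65 (hex)
B = 13 → 0D (hex)
Hex = #28650D


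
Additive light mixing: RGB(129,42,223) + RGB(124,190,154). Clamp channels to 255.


Additive: each channel = min(255, C₁+C₂)
R: 129+124 = 253 → 253
G: 42+190 = 232 → 232
B: 223+154 = 377 → 255
= RGB(253, 232, 255)


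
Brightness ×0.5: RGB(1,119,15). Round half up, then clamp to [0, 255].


Multiply each channel by 0.5, round half up, clamp to [0, 255]
R: 1×0.5 = 0.5 → round → 1
G: 119×0.5 = 59.5 → round → 60
B: 15×0.5 = 7.5 → round → 8
= RGB(1, 60, 8)


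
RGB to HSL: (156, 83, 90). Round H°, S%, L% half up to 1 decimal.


Normalize: R'=156/255≈0.6118, G'=83/255≈0.3255, B'=90/255≈0.3529
Max=156/255, Min=83/255, Δ=Max-Min=73/255
L = (Max+Min)/2 = (156+83)/510 = 239/510 = 0.46862… → L = 46.9%
L ≤ 0.5 → S = Δ/(Max+Min) = 73/(156+83) = 73/239 = 0.30543… → S = 30.5%
(the 1/255 factors cancel in S and H, so raw channel differences can be used)
Max is R' → H = 60 × (((G-B)/Δ) mod 6) = 60 × (((83-90)/73) mod 6)
  (-7)/73 = -0.0958…; negative, so add 6 → 5.9041…
  H = 60 × 5.9041… = 354.246…° → H = 354.2°
= HSL(354.2°, 30.5%, 46.9%)


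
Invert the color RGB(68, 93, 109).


Invert: (255-R, 255-G, 255-B)
R: 255-68 = 187
G: 255-93 = 162
B: 255-109 = 146
= RGB(187, 162, 146)


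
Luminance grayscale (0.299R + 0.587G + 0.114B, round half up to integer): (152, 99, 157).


Gray = 0.299×R + 0.587×G + 0.114×B
Gray = 0.299×152 + 0.587×99 + 0.114×157
Gray = 45.448 + 58.113 + 17.898
Gray = 121.459 → round half up → 121
Gray = 121


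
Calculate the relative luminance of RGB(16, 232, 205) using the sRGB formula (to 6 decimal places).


Linearize each channel (sRGB transfer function): c = v/255; c_lin = c/12.92 if c ≤ 0.04045, else ((c+0.055)/1.055)^2.4
  R: 16/255 ≈ 0.062745 > 0.04045 → ((0.062745+0.055)/1.055)^2.4 ≈ 0.005182
  G: 232/255 ≈ 0.909804 > 0.04045 → ((0.909804+0.055)/1.055)^2.4 ≈ 0.806952
  B: 205/255 ≈ 0.803922 > 0.04045 → ((0.803922+0.055)/1.055)^2.4 ≈ 0.610496
R_lin = 0.005182, G_lin = 0.806952, B_lin = 0.610496
L = 0.2126×R + 0.7152×G + 0.0722×B
L = 0.2126×0.005182 + 0.7152×0.806952 + 0.0722×0.610496
L ≈ 0.622312


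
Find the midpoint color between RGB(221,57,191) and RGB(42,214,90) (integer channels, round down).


Midpoint: each channel = ⌊(C₁+C₂)/2⌋
R: ⌊(221+42)/2⌋ = 131
G: ⌊(57+214)/2⌋ = 135
B: ⌊(191+90)/2⌋ = 140
= RGB(131, 135, 140)


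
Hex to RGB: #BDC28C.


BD → 189 (R)
C2 → 194 (G)
8C → 140 (B)
= RGB(189, 194, 140)


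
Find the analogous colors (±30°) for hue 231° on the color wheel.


Base hue: 231°
Left analog: (231 - 30) mod 360 = 201°
Right analog: (231 + 30) mod 360 = 261°
Analogous hues = 201° and 261°


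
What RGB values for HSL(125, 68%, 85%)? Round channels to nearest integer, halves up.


H=125°, S=0.68, L=0.85
C = (1-|2L-1|)×S = (1-|0.70|)×0.68 = 0.204
H' = H/60 = 125/60 ≈ 2.0833; X = C×(1-|H' mod 2 - 1|) = 0.017
m = L - C/2 = 0.85 - 0.102 = 0.748
Sector ⌊H'⌋ = 2 → (R',G',B') = (0.0, 0.204, 0.017)
RGB = ((R'+m)×255, (G'+m)×255, (B'+m)×255) = (190.74, 242.76, 195.075)
Round half up → RGB(191, 243, 195)


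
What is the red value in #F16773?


Color: #F16773
R = F1 = 241
G = 67 = 103
B = 73 = 115
Red = 241


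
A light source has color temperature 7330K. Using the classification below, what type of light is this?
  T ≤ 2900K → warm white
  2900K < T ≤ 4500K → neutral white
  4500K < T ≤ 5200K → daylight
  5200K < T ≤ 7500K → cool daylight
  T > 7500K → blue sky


Temperature: 7330K
5200K < 7330K ≤ 7500K → cool daylight
Classification: cool daylight


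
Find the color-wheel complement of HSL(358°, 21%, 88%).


Complement = opposite side of color wheel = hue + 180°
H' = (358 + 180) mod 360 = 178°
S and L unchanged.
= HSL(178°, 21%, 88%)


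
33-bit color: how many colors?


Colors = 2^bits = 2^33
= 8,589,934,592 colors


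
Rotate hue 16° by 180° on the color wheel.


New hue = (H + rotation) mod 360
New hue = (16 + 180) mod 360
= 196 mod 360
= 196°


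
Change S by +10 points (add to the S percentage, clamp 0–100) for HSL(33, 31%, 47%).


Original S = 31%
Adjustment = +10 percentage points
New S = 31 + (10) = 41
Clamp to [0, 100] → 41
= HSL(33°, 41%, 47%)


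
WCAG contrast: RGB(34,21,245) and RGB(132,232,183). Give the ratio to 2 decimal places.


Linearize each sRGB channel c=v/255: c/12.92 if c ≤ 0.04045 else ((c+0.055)/1.055)^2.4
L = 0.2126×R_lin + 0.7152×G_lin + 0.0722×B_lin
Color 1 (34,21,245):
  R=34: 34/255≈0.1333 > 0.04045 → ((0.1333+0.055)/1.055)^2.4 ≈ 0.01600
  G=21: 21/255≈0.0824 > 0.04045 → ((0.0824+0.055)/1.055)^2.4 ≈ 0.00750
  B=245: 245/255≈0.9608 > 0.04045 → ((0.9608+0.055)/1.055)^2.4 ≈ 0.91310
  L1 = 0.2126×0.01600 + 0.7152×0.00750 + 0.0722×0.91310 ≈ 0.07469
Color 2 (132,232,183):
  R=132: 132/255≈0.5176 > 0.04045 → ((0.5176+0.055)/1.055)^2.4 ≈ 0.23074
  G=232: 232/255≈0.9098 > 0.04045 → ((0.9098+0.055)/1.055)^2.4 ≈ 0.80695
  B=183: 183/255≈0.7176 > 0.04045 → ((0.7176+0.055)/1.055)^2.4 ≈ 0.47353
  L2 = 0.2126×0.23074 + 0.7152×0.80695 + 0.0722×0.47353 ≈ 0.66038
Lighter = 0.66038, Darker = 0.07469
Ratio = (L_lighter + 0.05) / (L_darker + 0.05)
Ratio = (0.66038 + 0.05) / (0.07469 + 0.05) = 0.71038 / 0.12469 ≈ 5.6971
Ratio ≈ 5.70:1


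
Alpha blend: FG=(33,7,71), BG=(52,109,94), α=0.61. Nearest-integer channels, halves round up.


C = α×F + (1-α)×B, with 1-α = 0.39
R: 0.61×33 + 0.39×52 = 20.13 + 20.28 = 40.41 → 40
G: 0.61×7 + 0.39×109 = 4.27 + 42.51 = 46.78 → 47
B: 0.61×71 + 0.39×94 = 43.31 + 36.66 = 79.97 → 80
= RGB(40, 47, 80)


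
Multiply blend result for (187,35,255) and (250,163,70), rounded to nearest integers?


Multiply: C = A×B/255, rounded to nearest integer
R: 187×250/255 = 46750/255 ≈ 183.333 → 183
G: 35×163/255 = 5705/255 ≈ 22.373 → 22
B: 255×70/255 = 17850/255 ≈ 70.000 → 70
= RGB(183, 22, 70)


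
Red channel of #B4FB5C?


Color: #B4FB5C
R = B4 = 180
G = FB = 251
B = 5C = 92
Red = 180


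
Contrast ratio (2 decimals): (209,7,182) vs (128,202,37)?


Linearize each sRGB channel c=v/255: c/12.92 if c ≤ 0.04045 else ((c+0.055)/1.055)^2.4
L = 0.2126×R_lin + 0.7152×G_lin + 0.0722×B_lin
Color 1 (209,7,182):
  R=209: 209/255≈0.8196 > 0.04045 → ((0.8196+0.055)/1.055)^2.4 ≈ 0.63760
  G=7: 7/255≈0.0275 ≤ 0.04045 → 0.0275/12.92 ≈ 0.00212
  B=182: 182/255≈0.7137 > 0.04045 → ((0.7137+0.055)/1.055)^2.4 ≈ 0.46778
  L1 = 0.2126×0.63760 + 0.7152×0.00212 + 0.0722×0.46778 ≈ 0.17085
Color 2 (128,202,37):
  R=128: 128/255≈0.5020 > 0.04045 → ((0.5020+0.055)/1.055)^2.4 ≈ 0.21586
  G=202: 202/255≈0.7922 > 0.04045 → ((0.7922+0.055)/1.055)^2.4 ≈ 0.59062
  B=37: 37/255≈0.1451 > 0.04045 → ((0.1451+0.055)/1.055)^2.4 ≈ 0.01850
  L2 = 0.2126×0.21586 + 0.7152×0.59062 + 0.0722×0.01850 ≈ 0.46964
Lighter = 0.46964, Darker = 0.17085
Ratio = (L_lighter + 0.05) / (L_darker + 0.05)
Ratio = (0.46964 + 0.05) / (0.17085 + 0.05) = 0.51964 / 0.22085 ≈ 2.3529
Ratio ≈ 2.35:1


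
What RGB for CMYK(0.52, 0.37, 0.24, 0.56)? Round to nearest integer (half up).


R = 255 × (1-C) × (1-K) = 255 × 0.48 × 0.44 = 53.856 → 54
G = 255 × (1-M) × (1-K) = 255 × 0.63 × 0.44 = 70.686 → 71
B = 255 × (1-Y) × (1-K) = 255 × 0.76 × 0.44 = 85.272 → 85
= RGB(54, 71, 85)


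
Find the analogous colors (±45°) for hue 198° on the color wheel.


Base hue: 198°
Left analog: (198 - 45) mod 360 = 153°
Right analog: (198 + 45) mod 360 = 243°
Analogous hues = 153° and 243°


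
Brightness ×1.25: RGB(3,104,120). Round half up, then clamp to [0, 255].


Multiply each channel by 1.25, round half up, clamp to [0, 255]
R: 3×1.25 = 3.75 → round → 4
G: 104×1.25 = 130
B: 120×1.25 = 150
= RGB(4, 130, 150)


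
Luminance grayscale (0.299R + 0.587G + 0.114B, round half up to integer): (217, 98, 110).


Gray = 0.299×R + 0.587×G + 0.114×B
Gray = 0.299×217 + 0.587×98 + 0.114×110
Gray = 64.883 + 57.526 + 12.540
Gray = 134.949 → round half up → 135
Gray = 135


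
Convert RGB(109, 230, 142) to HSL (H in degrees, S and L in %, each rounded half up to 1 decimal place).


Normalize: R'=109/255≈0.4275, G'=230/255≈0.9020, B'=142/255≈0.5569
Max=230/255, Min=109/255, Δ=Max-Min=121/255
L = (Max+Min)/2 = (230+109)/510 = 339/510 = 0.66470… → L = 66.5%
L > 0.5 → S = Δ/(2-Max-Min) = 121/(510-230-109) = 121/171 = 0.70760… → S = 70.8%
(the 1/255 factors cancel in S and H, so raw channel differences can be used)
Max is G' → H = 60 × ((B-R)/Δ + 2) = 60 × ((142-109)/121 + 2)
  33/121 + 2 = 0.2727… + 2 = 2.2727…
  H = 60 × 2.2727… = 136.363…° → H = 136.4°
= HSL(136.4°, 70.8%, 66.5%)


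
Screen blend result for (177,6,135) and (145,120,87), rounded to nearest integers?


Screen: C = 255 - (255-A)×(255-B)/255, rounded to nearest integer
R: 255 - (255-177)×(255-145)/255 = 255 - 8580/255 ≈ 255 - 33.647 = 221.353 → 221
G: 255 - (255-6)×(255-120)/255 = 255 - 33615/255 ≈ 255 - 131.824 = 123.176 → 123
B: 255 - (255-135)×(255-87)/255 = 255 - 20160/255 ≈ 255 - 79.059 = 175.941 → 176
= RGB(221, 123, 176)


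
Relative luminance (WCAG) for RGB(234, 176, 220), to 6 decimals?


Linearize each channel (sRGB transfer function): c = v/255; c_lin = c/12.92 if c ≤ 0.04045, else ((c+0.055)/1.055)^2.4
  R: 234/255 ≈ 0.917647 > 0.04045 → ((0.917647+0.055)/1.055)^2.4 ≈ 0.822786
  G: 176/255 ≈ 0.690196 > 0.04045 → ((0.690196+0.055)/1.055)^2.4 ≈ 0.434154
  B: 220/255 ≈ 0.862745 > 0.04045 → ((0.862745+0.055)/1.055)^2.4 ≈ 0.715694
R_lin = 0.822786, G_lin = 0.434154, B_lin = 0.715694
L = 0.2126×R + 0.7152×G + 0.0722×B
L = 0.2126×0.822786 + 0.7152×0.434154 + 0.0722×0.715694
L ≈ 0.537104


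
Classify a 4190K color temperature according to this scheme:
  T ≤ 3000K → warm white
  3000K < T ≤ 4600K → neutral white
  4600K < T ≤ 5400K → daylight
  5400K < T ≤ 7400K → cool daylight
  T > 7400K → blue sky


Temperature: 4190K
3000K < 4190K ≤ 4600K → neutral white
Classification: neutral white


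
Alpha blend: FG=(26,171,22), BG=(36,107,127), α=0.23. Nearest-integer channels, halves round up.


C = α×F + (1-α)×B, with 1-α = 0.77
R: 0.23×26 + 0.77×36 = 5.98 + 27.72 = 33.70 → 34
G: 0.23×171 + 0.77×107 = 39.33 + 82.39 = 121.72 → 122
B: 0.23×22 + 0.77×127 = 5.06 + 97.79 = 102.85 → 103
= RGB(34, 122, 103)


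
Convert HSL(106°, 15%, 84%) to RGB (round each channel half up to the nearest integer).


H=106°, S=0.15, L=0.84
C = (1-|2L-1|)×S = (1-|0.68|)×0.15 = 0.048
H' = H/60 = 106/60 ≈ 1.7667; X = C×(1-|H' mod 2 - 1|) = 0.0112
m = L - C/2 = 0.84 - 0.024 = 0.816
Sector ⌊H'⌋ = 1 → (R',G',B') = (0.0112, 0.048, 0.0)
RGB = ((R'+m)×255, (G'+m)×255, (B'+m)×255) = (210.936, 220.32, 208.08)
Round half up → RGB(211, 220, 208)


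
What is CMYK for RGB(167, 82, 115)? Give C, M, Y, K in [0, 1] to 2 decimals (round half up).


R'=167/255≈0.6549, G'=82/255≈0.3216, B'=115/255≈0.4510
K = 1 - max(R',G',B') = 1 - 167/255 = 88/255 = 0.34509… → 0.35
(1-R'-K)/(1-K) simplifies to (max-R)/max with max = 167:
C = (167-167)/167 = 0/167 = 0 → 0.00
M = (167-82)/167 = 85/167 = 0.50898… → 0.51
Y = (167-115)/167 = 52/167 = 0.31137… → 0.31
= CMYK(0.00, 0.51, 0.31, 0.35)


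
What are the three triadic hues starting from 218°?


Triadic: equally spaced at 120° intervals
H1 = 218°
H2 = (218 + 120) mod 360 = 338°
H3 = (218 + 240) mod 360 = 98°
Triadic = 218°, 338°, 98°


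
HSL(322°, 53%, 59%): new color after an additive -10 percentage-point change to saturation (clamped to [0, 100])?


Original S = 53%
Adjustment = -10 percentage points
New S = 53 + (-10) = 43
Clamp to [0, 100] → 43
= HSL(322°, 43%, 59%)


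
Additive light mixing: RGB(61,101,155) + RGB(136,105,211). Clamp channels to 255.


Additive: each channel = min(255, C₁+C₂)
R: 61+136 = 197 → 197
G: 101+105 = 206 → 206
B: 155+211 = 366 → 255
= RGB(197, 206, 255)


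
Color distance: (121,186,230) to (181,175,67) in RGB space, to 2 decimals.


d = √[(R₁-R₂)² + (G₁-G₂)² + (B₁-B₂)²]
d = √[(121-181)² + (186-175)² + (230-67)²]
d = √[3600 + 121 + 26569]
d = √30290
d ≈ 174.04


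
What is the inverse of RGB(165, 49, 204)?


Invert: (255-R, 255-G, 255-B)
R: 255-165 = 90
G: 255-49 = 206
B: 255-204 = 51
= RGB(90, 206, 51)


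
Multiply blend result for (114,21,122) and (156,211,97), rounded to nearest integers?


Multiply: C = A×B/255, rounded to nearest integer
R: 114×156/255 = 17784/255 ≈ 69.741 → 70
G: 21×211/255 = 4431/255 ≈ 17.376 → 17
B: 122×97/255 = 11834/255 ≈ 46.408 → 46
= RGB(70, 17, 46)


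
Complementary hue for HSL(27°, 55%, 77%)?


Complement = opposite side of color wheel = hue + 180°
H' = (27 + 180) mod 360 = 207°
S and L unchanged.
= HSL(207°, 55%, 77%)


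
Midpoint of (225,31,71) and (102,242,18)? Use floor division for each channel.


Midpoint: each channel = ⌊(C₁+C₂)/2⌋
R: ⌊(225+102)/2⌋ = 163
G: ⌊(31+242)/2⌋ = 136
B: ⌊(71+18)/2⌋ = 44
= RGB(163, 136, 44)


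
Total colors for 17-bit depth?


Colors = 2^bits = 2^17
= 131,072 colors


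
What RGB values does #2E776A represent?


2E → 46 (R)
77 → 119 (G)
6A → 106 (B)
= RGB(46, 119, 106)


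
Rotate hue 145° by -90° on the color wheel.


New hue = (H + rotation) mod 360
New hue = (145 -90) mod 360
= 55 mod 360
= 55°


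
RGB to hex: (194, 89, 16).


R = 194 → C2 (hex)
G = 89 → 59 (hex)
B = 16 → 10 (hex)
Hex = #C25910


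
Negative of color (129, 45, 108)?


Invert: (255-R, 255-G, 255-B)
R: 255-129 = 126
G: 255-45 = 210
B: 255-108 = 147
= RGB(126, 210, 147)


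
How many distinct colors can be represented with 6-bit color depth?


Colors = 2^bits = 2^6
= 64 colors


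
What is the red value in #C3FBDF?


Color: #C3FBDF
R = C3 = 195
G = FB = 251
B = DF = 223
Red = 195


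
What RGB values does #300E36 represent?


30 → 48 (R)
0E → 14 (G)
36 → 54 (B)
= RGB(48, 14, 54)


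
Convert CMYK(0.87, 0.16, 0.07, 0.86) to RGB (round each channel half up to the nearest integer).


R = 255 × (1-C) × (1-K) = 255 × 0.13 × 0.14 = 4.641 → 5
G = 255 × (1-M) × (1-K) = 255 × 0.84 × 0.14 = 29.988 → 30
B = 255 × (1-Y) × (1-K) = 255 × 0.93 × 0.14 = 33.201 → 33
= RGB(5, 30, 33)


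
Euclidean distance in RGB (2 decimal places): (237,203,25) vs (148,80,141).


d = √[(R₁-R₂)² + (G₁-G₂)² + (B₁-B₂)²]
d = √[(237-148)² + (203-80)² + (25-141)²]
d = √[7921 + 15129 + 13456]
d = √36506
d ≈ 191.07


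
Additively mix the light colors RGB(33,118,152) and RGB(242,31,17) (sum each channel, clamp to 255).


Additive: each channel = min(255, C₁+C₂)
R: 33+242 = 275 → 255
G: 118+31 = 149 → 149
B: 152+17 = 169 → 169
= RGB(255, 149, 169)


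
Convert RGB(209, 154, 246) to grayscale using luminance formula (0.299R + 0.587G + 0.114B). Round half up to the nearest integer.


Gray = 0.299×R + 0.587×G + 0.114×B
Gray = 0.299×209 + 0.587×154 + 0.114×246
Gray = 62.491 + 90.398 + 28.044
Gray = 180.933 → round half up → 181
Gray = 181


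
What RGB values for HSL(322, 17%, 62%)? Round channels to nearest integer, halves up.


H=322°, S=0.17, L=0.62
C = (1-|2L-1|)×S = (1-|0.24|)×0.17 = 0.1292
H' = H/60 = 322/60 ≈ 5.3667; X = C×(1-|H' mod 2 - 1|) ≈ 0.0818
m = L - C/2 = 0.62 - 0.0646 = 0.5554
Sector ⌊H'⌋ = 5 → (R',G',B') = (0.1292, 0.0, ≈0.0818)
RGB = ((R'+m)×255, (G'+m)×255, (B'+m)×255) = (174.573, 141.627, 162.4928)
Round half up → RGB(175, 142, 162)


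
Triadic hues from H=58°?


Triadic: equally spaced at 120° intervals
H1 = 58°
H2 = (58 + 120) mod 360 = 178°
H3 = (58 + 240) mod 360 = 298°
Triadic = 58°, 178°, 298°


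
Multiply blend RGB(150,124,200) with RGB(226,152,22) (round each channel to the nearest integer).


Multiply: C = A×B/255, rounded to nearest integer
R: 150×226/255 = 33900/255 ≈ 132.941 → 133
G: 124×152/255 = 18848/255 ≈ 73.914 → 74
B: 200×22/255 = 4400/255 ≈ 17.255 → 17
= RGB(133, 74, 17)


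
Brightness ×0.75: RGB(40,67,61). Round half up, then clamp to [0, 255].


Multiply each channel by 0.75, round half up, clamp to [0, 255]
R: 40×0.75 = 30
G: 67×0.75 = 50.25 → round → 50
B: 61×0.75 = 45.75 → round → 46
= RGB(30, 50, 46)


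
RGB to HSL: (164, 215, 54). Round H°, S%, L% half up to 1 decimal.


Normalize: R'=164/255≈0.6431, G'=215/255≈0.8431, B'=54/255≈0.2118
Max=215/255, Min=54/255, Δ=Max-Min=161/255
L = (Max+Min)/2 = (215+54)/510 = 269/510 = 0.52745… → L = 52.7%
L > 0.5 → S = Δ/(2-Max-Min) = 161/(510-215-54) = 161/241 = 0.66804… → S = 66.8%
(the 1/255 factors cancel in S and H, so raw channel differences can be used)
Max is G' → H = 60 × ((B-R)/Δ + 2) = 60 × ((54-164)/161 + 2)
  -110/161 + 2 = -0.6832… + 2 = 1.3167…
  H = 60 × 1.3167… = 79.006…° → H = 79.0°
= HSL(79.0°, 66.8%, 52.7%)


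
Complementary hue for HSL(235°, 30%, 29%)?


Complement = opposite side of color wheel = hue + 180°
H' = (235 + 180) mod 360 = 55°
S and L unchanged.
= HSL(55°, 30%, 29%)


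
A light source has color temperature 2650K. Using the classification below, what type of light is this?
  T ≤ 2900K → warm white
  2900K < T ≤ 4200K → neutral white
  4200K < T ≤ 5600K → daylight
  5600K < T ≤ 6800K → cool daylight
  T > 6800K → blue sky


Temperature: 2650K
2650K ≤ 2900K → warm white
Classification: warm white


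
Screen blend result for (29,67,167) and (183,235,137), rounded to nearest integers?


Screen: C = 255 - (255-A)×(255-B)/255, rounded to nearest integer
R: 255 - (255-29)×(255-183)/255 = 255 - 16272/255 ≈ 255 - 63.812 = 191.188 → 191
G: 255 - (255-67)×(255-235)/255 = 255 - 3760/255 ≈ 255 - 14.745 = 240.255 → 240
B: 255 - (255-167)×(255-137)/255 = 255 - 10384/255 ≈ 255 - 40.722 = 214.278 → 214
= RGB(191, 240, 214)


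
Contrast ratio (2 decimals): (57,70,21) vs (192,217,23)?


Linearize each sRGB channel c=v/255: c/12.92 if c ≤ 0.04045 else ((c+0.055)/1.055)^2.4
L = 0.2126×R_lin + 0.7152×G_lin + 0.0722×B_lin
Color 1 (57,70,21):
  R=57: 57/255≈0.2235 > 0.04045 → ((0.2235+0.055)/1.055)^2.4 ≈ 0.04092
  G=70: 70/255≈0.2745 > 0.04045 → ((0.2745+0.055)/1.055)^2.4 ≈ 0.06125
  B=21: 21/255≈0.0824 > 0.04045 → ((0.0824+0.055)/1.055)^2.4 ≈ 0.00750
  L1 = 0.2126×0.04092 + 0.7152×0.06125 + 0.0722×0.00750 ≈ 0.05304
Color 2 (192,217,23):
  R=192: 192/255≈0.7529 > 0.04045 → ((0.7529+0.055)/1.055)^2.4 ≈ 0.52712
  G=217: 217/255≈0.8510 > 0.04045 → ((0.8510+0.055)/1.055)^2.4 ≈ 0.69387
  B=23: 23/255≈0.0902 > 0.04045 → ((0.0902+0.055)/1.055)^2.4 ≈ 0.00857
  L2 = 0.2126×0.52712 + 0.7152×0.69387 + 0.0722×0.00857 ≈ 0.60894
Lighter = 0.60894, Darker = 0.05304
Ratio = (L_lighter + 0.05) / (L_darker + 0.05)
Ratio = (0.60894 + 0.05) / (0.05304 + 0.05) = 0.65894 / 0.10304 ≈ 6.3948
Ratio ≈ 6.39:1


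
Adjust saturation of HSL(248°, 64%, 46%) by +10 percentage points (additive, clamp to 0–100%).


Original S = 64%
Adjustment = +10 percentage points
New S = 64 + (10) = 74
Clamp to [0, 100] → 74
= HSL(248°, 74%, 46%)


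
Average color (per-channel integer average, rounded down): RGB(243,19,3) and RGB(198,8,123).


Midpoint: each channel = ⌊(C₁+C₂)/2⌋
R: ⌊(243+198)/2⌋ = 220
G: ⌊(19+8)/2⌋ = 13
B: ⌊(3+123)/2⌋ = 63
= RGB(220, 13, 63)


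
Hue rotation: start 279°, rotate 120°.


New hue = (H + rotation) mod 360
New hue = (279 + 120) mod 360
= 399 mod 360
= 39°


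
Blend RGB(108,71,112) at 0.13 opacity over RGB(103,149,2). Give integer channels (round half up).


C = α×F + (1-α)×B, with 1-α = 0.87
R: 0.13×108 + 0.87×103 = 14.04 + 89.61 = 103.65 → 104
G: 0.13×71 + 0.87×149 = 9.23 + 129.63 = 138.86 → 139
B: 0.13×112 + 0.87×2 = 14.56 + 1.74 = 16.30 → 16
= RGB(104, 139, 16)


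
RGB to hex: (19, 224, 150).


R = 19 → 13 (hex)
G = 224 → E0 (hex)
B = 150 → 96 (hex)
Hex = #13E096


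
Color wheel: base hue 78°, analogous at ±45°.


Base hue: 78°
Left analog: (78 - 45) mod 360 = 33°
Right analog: (78 + 45) mod 360 = 123°
Analogous hues = 33° and 123°


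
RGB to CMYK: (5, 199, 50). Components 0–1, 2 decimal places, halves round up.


R'=5/255≈0.0196, G'=199/255≈0.7804, B'=50/255≈0.1961
K = 1 - max(R',G',B') = 1 - 199/255 = 56/255 = 0.21960… → 0.22
(1-R'-K)/(1-K) simplifies to (max-R)/max with max = 199:
C = (199-5)/199 = 194/199 = 0.97487… → 0.97
M = (199-199)/199 = 0/199 = 0 → 0.00
Y = (199-50)/199 = 149/199 = 0.74874… → 0.75
= CMYK(0.97, 0.00, 0.75, 0.22)


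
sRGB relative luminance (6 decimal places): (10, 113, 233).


Linearize each channel (sRGB transfer function): c = v/255; c_lin = c/12.92 if c ≤ 0.04045, else ((c+0.055)/1.055)^2.4
  R: 10/255 ≈ 0.039216 ≤ 0.04045 → 0.039216/12.92 ≈ 0.003035
  G: 113/255 ≈ 0.443137 > 0.04045 → ((0.443137+0.055)/1.055)^2.4 ≈ 0.165132
  B: 233/255 ≈ 0.913725 > 0.04045 → ((0.913725+0.055)/1.055)^2.4 ≈ 0.814847
R_lin = 0.003035, G_lin = 0.165132, B_lin = 0.814847
L = 0.2126×R + 0.7152×G + 0.0722×B
L = 0.2126×0.003035 + 0.7152×0.165132 + 0.0722×0.814847
L ≈ 0.177580


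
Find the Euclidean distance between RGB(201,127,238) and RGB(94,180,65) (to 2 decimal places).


d = √[(R₁-R₂)² + (G₁-G₂)² + (B₁-B₂)²]
d = √[(201-94)² + (127-180)² + (238-65)²]
d = √[11449 + 2809 + 29929]
d = √44187
d ≈ 210.21


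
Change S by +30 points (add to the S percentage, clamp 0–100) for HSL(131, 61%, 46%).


Original S = 61%
Adjustment = +30 percentage points
New S = 61 + (30) = 91
Clamp to [0, 100] → 91
= HSL(131°, 91%, 46%)


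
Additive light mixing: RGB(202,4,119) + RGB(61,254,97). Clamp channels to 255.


Additive: each channel = min(255, C₁+C₂)
R: 202+61 = 263 → 255
G: 4+254 = 258 → 255
B: 119+97 = 216 → 216
= RGB(255, 255, 216)


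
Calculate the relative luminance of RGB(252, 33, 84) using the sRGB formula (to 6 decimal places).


Linearize each channel (sRGB transfer function): c = v/255; c_lin = c/12.92 if c ≤ 0.04045, else ((c+0.055)/1.055)^2.4
  R: 252/255 ≈ 0.988235 > 0.04045 → ((0.988235+0.055)/1.055)^2.4 ≈ 0.973445
  G: 33/255 ≈ 0.129412 > 0.04045 → ((0.129412+0.055)/1.055)^2.4 ≈ 0.015209
  B: 84/255 ≈ 0.329412 > 0.04045 → ((0.329412+0.055)/1.055)^2.4 ≈ 0.088656
R_lin = 0.973445, G_lin = 0.015209, B_lin = 0.088656
L = 0.2126×R + 0.7152×G + 0.0722×B
L = 0.2126×0.973445 + 0.7152×0.015209 + 0.0722×0.088656
L ≈ 0.224233


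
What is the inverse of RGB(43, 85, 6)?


Invert: (255-R, 255-G, 255-B)
R: 255-43 = 212
G: 255-85 = 170
B: 255-6 = 249
= RGB(212, 170, 249)


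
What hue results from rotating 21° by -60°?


New hue = (H + rotation) mod 360
New hue = (21 -60) mod 360
= -39 mod 360
= 321°


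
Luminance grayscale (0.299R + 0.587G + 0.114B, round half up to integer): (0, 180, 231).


Gray = 0.299×R + 0.587×G + 0.114×B
Gray = 0.299×0 + 0.587×180 + 0.114×231
Gray = 0.000 + 105.660 + 26.334
Gray = 131.994 → round half up → 132
Gray = 132


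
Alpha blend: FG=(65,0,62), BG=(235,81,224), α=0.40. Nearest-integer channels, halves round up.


C = α×F + (1-α)×B, with 1-α = 0.60
R: 0.40×65 + 0.60×235 = 26.00 + 141.00 = 167.00 → 167
G: 0.40×0 + 0.60×81 = 0.00 + 48.60 = 48.60 → 49
B: 0.40×62 + 0.60×224 = 24.80 + 134.40 = 159.20 → 159
= RGB(167, 49, 159)


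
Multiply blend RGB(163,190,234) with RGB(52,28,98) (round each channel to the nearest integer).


Multiply: C = A×B/255, rounded to nearest integer
R: 163×52/255 = 8476/255 ≈ 33.239 → 33
G: 190×28/255 = 5320/255 ≈ 20.863 → 21
B: 234×98/255 = 22932/255 ≈ 89.929 → 90
= RGB(33, 21, 90)


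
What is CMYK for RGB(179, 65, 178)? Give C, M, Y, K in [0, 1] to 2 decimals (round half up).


R'=179/255≈0.7020, G'=65/255≈0.2549, B'=178/255≈0.6980
K = 1 - max(R',G',B') = 1 - 179/255 = 76/255 = 0.29803… → 0.30
(1-R'-K)/(1-K) simplifies to (max-R)/max with max = 179:
C = (179-179)/179 = 0/179 = 0 → 0.00
M = (179-65)/179 = 114/179 = 0.63687… → 0.64
Y = (179-178)/179 = 1/179 = 0.00558… → 0.01
= CMYK(0.00, 0.64, 0.01, 0.30)


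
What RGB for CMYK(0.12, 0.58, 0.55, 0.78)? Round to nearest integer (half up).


R = 255 × (1-C) × (1-K) = 255 × 0.88 × 0.22 = 49.368 → 49
G = 255 × (1-M) × (1-K) = 255 × 0.42 × 0.22 = 23.562 → 24
B = 255 × (1-Y) × (1-K) = 255 × 0.45 × 0.22 = 25.245 → 25
= RGB(49, 24, 25)


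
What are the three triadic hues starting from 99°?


Triadic: equally spaced at 120° intervals
H1 = 99°
H2 = (99 + 120) mod 360 = 219°
H3 = (99 + 240) mod 360 = 339°
Triadic = 99°, 219°, 339°


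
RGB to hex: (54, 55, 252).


R = 54 → 36 (hex)
G = 55 → 37 (hex)
B = 252 → FC (hex)
Hex = #3637FC


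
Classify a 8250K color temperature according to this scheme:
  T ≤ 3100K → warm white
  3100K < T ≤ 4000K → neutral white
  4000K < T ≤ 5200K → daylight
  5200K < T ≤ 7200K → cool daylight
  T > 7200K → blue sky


Temperature: 8250K
8250K > 7200K → blue sky
Classification: blue sky


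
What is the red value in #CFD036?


Color: #CFD036
R = CF = 207
G = D0 = 208
B = 36 = 54
Red = 207


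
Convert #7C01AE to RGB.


7C → 124 (R)
01 → 1 (G)
AE → 174 (B)
= RGB(124, 1, 174)


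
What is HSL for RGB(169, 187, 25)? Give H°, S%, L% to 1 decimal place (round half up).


Normalize: R'=169/255≈0.6627, G'=187/255≈0.7333, B'=25/255≈0.0980
Max=187/255, Min=25/255, Δ=Max-Min=162/255
L = (Max+Min)/2 = (187+25)/510 = 212/510 = 0.41568… → L = 41.6%
L ≤ 0.5 → S = Δ/(Max+Min) = 162/(187+25) = 162/212 = 0.76415… → S = 76.4%
(the 1/255 factors cancel in S and H, so raw channel differences can be used)
Max is G' → H = 60 × ((B-R)/Δ + 2) = 60 × ((25-169)/162 + 2)
  -144/162 + 2 = -0.8888… + 2 = 1.1111…
  H = 60 × 1.1111… = 66.666…° → H = 66.7°
= HSL(66.7°, 76.4%, 41.6%)
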